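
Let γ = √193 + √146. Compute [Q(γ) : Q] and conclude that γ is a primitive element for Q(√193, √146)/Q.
[Q(γ) : Q] = 4 (equivalently, Q(γ) = Q(√193, √146))

Obviously Q(γ) ⊆ Q(√193, √146), and [Q(√193, √146):Q] = 4 (since 193, 146 are distinct squarefree integers > 1 with 28178 not a perfect square). To show equality we compute the minimal polynomial of γ. From γ = √193 + √146: γ^2 = 193 + 2√(28178) + 146 = 339 + 2√(28178), so γ^2 - 339 = 2√(28178); squaring, (γ^2 - 339)^2 = 4·28178, i.e. γ^4 - 678γ^2 + 114921 - 112712 = 0, i.e. γ^4 - 678γ^2 + 2209 = 0. So γ is a root of x^4 - 678x^2 + 2209. This polynomial is irreducible over Q: it has no rational root (each ±√193 ± √146 is irrational), and any factorization into two quadratics over Q would force √(28178) ∈ Q (pairing opposite roots) or √193, √146 ∈ Q (other pairings), all impossible. Hence [Q(γ):Q] = 4 = [Q(√193, √146):Q], so Q(γ) = Q(√193, √146).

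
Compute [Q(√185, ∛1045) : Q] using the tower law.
[Q(√185, ∛1045) : Q] = 6

Let L = Q(√185, ∛1045). Since Q(√185) ⊂ L and [Q(√185):Q] = 2, the tower law gives 2 | [L:Q]. Likewise Q(∛1045) ⊂ L with [Q(∛1045):Q] = 3 (because 1045 is not a perfect cube), so 3 | [L:Q]. As gcd(2,3) = 1, [L:Q] is divisible by 6. Conversely L is generated over Q by √185 and ∛1045, so [L:Q] ≤ 2·3 = 6. Therefore [Q(√185, ∛1045) : Q] = 6.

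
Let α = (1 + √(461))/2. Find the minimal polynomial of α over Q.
m_α(x) = x^2 - x - 115

From 2α - 1 = √(461), squaring gives (2α - 1)^2 = 461, i.e. 4α^2 - 4α + 1 = 461, so α^2 - α + (1 - 461)/4 = 0. Since 461 ≡ 1 (mod 4), (1 - 461)/4 = -115 ∈ Z. The polynomial x^2 - x - 115 has discriminant 1 - 4·(-115) = 461, which is not a perfect square in Q (d = 461 is squarefree and ≠ 1), so x^2 - x - 115 is irreducible over Q. It is the minimal polynomial of α.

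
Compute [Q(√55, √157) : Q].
[Q(√55, √157) : Q] = 4

[Q(√55):Q] = 2 (min poly x^2 - 55, irreducible since 55 is squarefree > 1). For the top step, suppose √157 ∈ Q(√55), say √157 = c + d√55 with c, d ∈ Q. Squaring: 157 = c^2 + 55d^2 + 2cd√55. Since √55 ∉ Q this forces 2cd = 0. If d = 0 then √157 = c ∈ Q, contradicting 157 squarefree > 1. If c = 0 then 157 = 55d^2, so 55·157 = (55d)^2 is a perfect square in Q — but 55·157 = 8635 is not a perfect square (since 55 and 157 are distinct squarefree integers). Contradiction. Hence √157 ∉ Q(√55), so x^2 - 157 stays irreducible over Q(√55) and [Q(√55, √157) : Q(√55)] = 2. By the tower law, [Q(√55, √157) : Q] = 2 · 2 = 4.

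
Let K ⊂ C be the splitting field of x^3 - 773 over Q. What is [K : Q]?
[K : Q] = 6

The roots of x^3 - 773 are ∛773, ω∛773, ω^2∛773 where ω = e^(2πi/3) is a primitive cube root of unity, so K = Q(∛773, ω). Now [Q(∛773):Q] = 3 (since 773 is not a perfect cube, x^3 - 773 is irreducible) and [Q(ω):Q] = 2. Both 2 and 3 divide [K:Q], and [K:Q] ≤ 3·2 = 6, so [K:Q] = 6. (Equivalently: Q(∛773) ⊂ R but ω ∉ R, so [K : Q(∛773)] = 2.)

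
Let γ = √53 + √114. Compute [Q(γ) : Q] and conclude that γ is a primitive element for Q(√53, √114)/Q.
[Q(γ) : Q] = 4 (equivalently, Q(γ) = Q(√53, √114))

Obviously Q(γ) ⊆ Q(√53, √114), and [Q(√53, √114):Q] = 4 (since 53, 114 are distinct squarefree integers > 1 with 6042 not a perfect square). To show equality we compute the minimal polynomial of γ. From γ = √53 + √114: γ^2 = 53 + 2√(6042) + 114 = 167 + 2√(6042), so γ^2 - 167 = 2√(6042); squaring, (γ^2 - 167)^2 = 4·6042, i.e. γ^4 - 334γ^2 + 27889 - 24168 = 0, i.e. γ^4 - 334γ^2 + 3721 = 0. So γ is a root of x^4 - 334x^2 + 3721. This polynomial is irreducible over Q: it has no rational root (each ±√53 ± √114 is irrational), and any factorization into two quadratics over Q would force √(6042) ∈ Q (pairing opposite roots) or √53, √114 ∈ Q (other pairings), all impossible. Hence [Q(γ):Q] = 4 = [Q(√53, √114):Q], so Q(γ) = Q(√53, √114).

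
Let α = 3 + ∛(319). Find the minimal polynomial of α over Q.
m_α(x) = x^3 - 9x^2 + 27x - 346

Set β = α - 3 = ∛(319), so β^3 = 319. Then (α - 3)^3 - 319 = 0, i.e. α is a root of g(x) = (x - 3)^3 - 319 = x^3 - 9x^2 + 27x - 346. Since g(x) = h(x - 3) where h(x) = x^3 - 319, and h is irreducible over Q (because 319 is not a perfect cube, so h has no rational root, and a monic cubic with no rational root is irreducible), g is also irreducible (irreducibility is preserved under the substitution x → x - 3). Hence m_α(x) = x^3 - 9x^2 + 27x - 346.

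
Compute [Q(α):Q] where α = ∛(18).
[Q(α):Q] = 3

The minimal polynomial of α is x^3 - 18, irreducible over Q since 18 is not a perfect cube (so x^3 - 18 has no rational root). Hence [Q(α):Q] = deg(m_α) = 3.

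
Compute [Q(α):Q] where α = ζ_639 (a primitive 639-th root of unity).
[Q(α):Q] = 420

The minimal polynomial of ζ_639 over Q is the 639-th cyclotomic polynomial Φ_639(x), which is irreducible over Q and has degree φ(639) = 420. Hence [Q(α):Q] = φ(639) = 420.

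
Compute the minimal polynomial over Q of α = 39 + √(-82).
m_α(x) = x^2 - 78x + 1603

From α - 39 = √(-82), squaring gives (α - 39)^2 = -82, i.e. α^2 - 78α + 1521 = -82, so α^2 - 78α + 1603 = 0. The discriminant of x^2 - 78x + 1603 is (-78)^2 - 4·(1603) = 6084 - 6412 = -328, and 4·(-82) is not a perfect square in Q since -82 is squarefree and ≠ 1. Hence x^2 - 78x + 1603 is irreducible over Q and is the minimal polynomial of α.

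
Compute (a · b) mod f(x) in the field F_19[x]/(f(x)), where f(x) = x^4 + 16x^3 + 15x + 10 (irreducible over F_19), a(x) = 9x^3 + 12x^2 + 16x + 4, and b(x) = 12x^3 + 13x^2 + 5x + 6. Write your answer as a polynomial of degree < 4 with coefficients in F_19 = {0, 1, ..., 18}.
a · b ≡ 7x^3 + x^2 + 8x + 14 (mod f(x))

Multiply in F_19[x]: a(x)·b(x) = (9x^3 + 12x^2 + 16x + 4)·(12x^3 + 13x^2 + 5x + 6) = 13x^6 + 14x^5 + 13x^4 + 9x^3 + 14x^2 + 2x + 5. This has degree ≥ 4, so divide by f(x) over F_19: 13x^6 + 14x^5 + 13x^4 + 9x^3 + 14x^2 + 2x + 5 = (13x^2 + 15x + 1)·(x^4 + 16x^3 + 15x + 10) + (7x^3 + x^2 + 8x + 14). Hence a·b ≡ 7x^3 + x^2 + 8x + 14 (mod f). (F_19[x]/(f) is a field with 19^4 = 130321 elements since f is irreducible of degree 4.)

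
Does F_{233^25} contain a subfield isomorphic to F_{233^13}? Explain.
No: F_{233^13} is not a subfield of F_{233^25}

F_{p^m} embeds in F_{p^n} iff m | n. Here 13 ∤ 25 (since 25 = 1·13 + 12 with remainder 12 ≠ 0), so F_{233^13} is not a subfield of F_{233^25}. Equivalently: if it were, the tower law would give 13 = [F_{233^13}:F_233] dividing [F_{233^25}:F_233] = 25, contradiction.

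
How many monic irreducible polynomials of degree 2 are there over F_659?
There are 216811 monic irreducible polynomials of degree 2 over F_659

Each element of F_{659^2} that lies in no proper subfield is a root of exactly one monic irreducible of degree 2 over F_659, and each such polynomial has 2 distinct roots in F_{659^2}. By Möbius inversion the count is N_659(2) = (1/2) Σ_{d|2} μ(2/d) · 659^d = (1/2)(μ(2)·659^1 + μ(1)·659^2) = 433622/2 = 216811.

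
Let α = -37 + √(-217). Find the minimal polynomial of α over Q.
m_α(x) = x^2 + 74x + 1586

From α + 37 = √(-217), squaring gives (α + 37)^2 = -217, i.e. α^2 + 74α + 1369 = -217, so α^2 + 74α + 1586 = 0. The discriminant of x^2 + 74x + 1586 is (74)^2 - 4·(1586) = 5476 - 6344 = -868, and 4·(-217) is not a perfect square in Q since -217 is squarefree and ≠ 1. Hence x^2 + 74x + 1586 is irreducible over Q and is the minimal polynomial of α.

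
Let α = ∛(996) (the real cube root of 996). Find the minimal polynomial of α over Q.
m_α(x) = x^3 - 996

α satisfies α^3 = 996, so x^3 - 996 annihilates α. By the rational root test, a rational root p/q (in lowest terms) of x^3 - 996 would satisfy p^3 = 996 q^3, forcing q = 1 and p^3 = 996; but 996 is not a perfect cube, contradiction. A monic cubic over Q with no rational root is irreducible (any nontrivial factorization would include a linear factor). Hence x^3 - 996 is the minimal polynomial of α, and in particular [Q(α):Q] = 3.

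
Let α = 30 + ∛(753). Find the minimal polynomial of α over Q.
m_α(x) = x^3 - 90x^2 + 2700x - 27753

Set β = α - 30 = ∛(753), so β^3 = 753. Then (α - 30)^3 - 753 = 0, i.e. α is a root of g(x) = (x - 30)^3 - 753 = x^3 - 90x^2 + 2700x - 27753. Since g(x) = h(x - 30) where h(x) = x^3 - 753, and h is irreducible over Q (because 753 is not a perfect cube, so h has no rational root, and a monic cubic with no rational root is irreducible), g is also irreducible (irreducibility is preserved under the substitution x → x - 30). Hence m_α(x) = x^3 - 90x^2 + 2700x - 27753.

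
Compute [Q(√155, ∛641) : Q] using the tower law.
[Q(√155, ∛641) : Q] = 6

Let L = Q(√155, ∛641). Since Q(√155) ⊂ L and [Q(√155):Q] = 2, the tower law gives 2 | [L:Q]. Likewise Q(∛641) ⊂ L with [Q(∛641):Q] = 3 (because 641 is not a perfect cube), so 3 | [L:Q]. As gcd(2,3) = 1, [L:Q] is divisible by 6. Conversely L is generated over Q by √155 and ∛641, so [L:Q] ≤ 2·3 = 6. Therefore [Q(√155, ∛641) : Q] = 6.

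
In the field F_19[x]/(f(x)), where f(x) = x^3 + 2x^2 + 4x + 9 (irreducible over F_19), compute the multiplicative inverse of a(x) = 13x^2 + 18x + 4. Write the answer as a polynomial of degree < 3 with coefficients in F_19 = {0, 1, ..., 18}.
a(x)^(-1) ≡ 15x^2 + 9x + 3 (mod f(x))

Since f is irreducible over F_19, F_19[x]/(f) is a field and a(x) ≠ 0 has an inverse. Apply the extended Euclidean algorithm to f(x) and a(x) in F_19[x]: f(x) = (3x + 15)·a(x) + (7x + 6);  a(x) = (10x + 13)·(7x + 6) + (2). The last nonzero remainder is the constant 2 = gcd(f, a) in F_19. Back-substituting through the division chain expresses 2 = s(x)·a(x) + t(x)·f(x) with s(x) ≡ 11x^2 + 18x + 6 (mod f), so (11x^2 + 18x + 6)·a(x) ≡ 2 (mod f). Multiplying by 2^(-1) ≡ 10 in F_19 gives a(x)^(-1) ≡ 10·(11x^2 + 18x + 6) ≡ 15x^2 + 9x + 3 (mod f). Check: (13x^2 + 18x + 4)·(15x^2 + 9x + 3) = 5x^4 + 7x^3 + 14x^2 + 14x + 12 ≡ 1 (mod x^3 + 2x^2 + 4x + 9).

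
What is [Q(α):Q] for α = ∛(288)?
[Q(α):Q] = 3

The minimal polynomial of α is x^3 - 288, irreducible over Q since 288 is not a perfect cube (so x^3 - 288 has no rational root). Hence [Q(α):Q] = deg(m_α) = 3.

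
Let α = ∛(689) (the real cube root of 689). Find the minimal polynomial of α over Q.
m_α(x) = x^3 - 689

α satisfies α^3 = 689, so x^3 - 689 annihilates α. By the rational root test, a rational root p/q (in lowest terms) of x^3 - 689 would satisfy p^3 = 689 q^3, forcing q = 1 and p^3 = 689; but 689 is not a perfect cube, contradiction. A monic cubic over Q with no rational root is irreducible (any nontrivial factorization would include a linear factor). Hence x^3 - 689 is the minimal polynomial of α, and in particular [Q(α):Q] = 3.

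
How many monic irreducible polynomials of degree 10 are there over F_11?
There are 2593726344 monic irreducible polynomials of degree 10 over F_11

Each element of F_{11^10} that lies in no proper subfield is a root of exactly one monic irreducible of degree 10 over F_11, and each such polynomial has 10 distinct roots in F_{11^10}. By Möbius inversion the count is N_11(10) = (1/10) Σ_{d|10} μ(10/d) · 11^d = (1/10)(μ(10)·11^1 + μ(5)·11^2 + μ(2)·11^5 + μ(1)·11^10) = 25937263440/10 = 2593726344.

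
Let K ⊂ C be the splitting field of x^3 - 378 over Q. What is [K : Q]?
[K : Q] = 6

The roots of x^3 - 378 are ∛378, ω∛378, ω^2∛378 where ω = e^(2πi/3) is a primitive cube root of unity, so K = Q(∛378, ω). Now [Q(∛378):Q] = 3 (since 378 is not a perfect cube, x^3 - 378 is irreducible) and [Q(ω):Q] = 2. Both 2 and 3 divide [K:Q], and [K:Q] ≤ 3·2 = 6, so [K:Q] = 6. (Equivalently: Q(∛378) ⊂ R but ω ∉ R, so [K : Q(∛378)] = 2.)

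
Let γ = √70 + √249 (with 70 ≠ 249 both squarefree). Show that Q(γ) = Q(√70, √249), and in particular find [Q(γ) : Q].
[Q(γ) : Q] = 4 (equivalently, Q(γ) = Q(√70, √249))

Obviously Q(γ) ⊆ Q(√70, √249), and [Q(√70, √249):Q] = 4 (since 70, 249 are distinct squarefree integers > 1 with 17430 not a perfect square). To show equality we compute the minimal polynomial of γ. From γ = √70 + √249: γ^2 = 70 + 2√(17430) + 249 = 319 + 2√(17430), so γ^2 - 319 = 2√(17430); squaring, (γ^2 - 319)^2 = 4·17430, i.e. γ^4 - 638γ^2 + 101761 - 69720 = 0, i.e. γ^4 - 638γ^2 + 32041 = 0. So γ is a root of x^4 - 638x^2 + 32041. This polynomial is irreducible over Q: it has no rational root (each ±√70 ± √249 is irrational), and any factorization into two quadratics over Q would force √(17430) ∈ Q (pairing opposite roots) or √70, √249 ∈ Q (other pairings), all impossible. Hence [Q(γ):Q] = 4 = [Q(√70, √249):Q], so Q(γ) = Q(√70, √249).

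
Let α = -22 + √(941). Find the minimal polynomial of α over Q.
m_α(x) = x^2 + 44x - 457

From α + 22 = √(941), squaring gives (α + 22)^2 = 941, i.e. α^2 + 44α + 484 = 941, so α^2 + 44α - 457 = 0. The discriminant of x^2 + 44x - 457 is (44)^2 - 4·(-457) = 1936 + 1828 = 3764, and 4·(941) is not a perfect square in Q since 941 is squarefree and ≠ 1. Hence x^2 + 44x - 457 is irreducible over Q and is the minimal polynomial of α.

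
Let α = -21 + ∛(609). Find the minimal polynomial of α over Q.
m_α(x) = x^3 + 63x^2 + 1323x + 8652

Set β = α + 21 = ∛(609), so β^3 = 609. Then (α + 21)^3 - 609 = 0, i.e. α is a root of g(x) = (x + 21)^3 - 609 = x^3 + 63x^2 + 1323x + 8652. Since g(x) = h(x + 21) where h(x) = x^3 - 609, and h is irreducible over Q (because 609 is not a perfect cube, so h has no rational root, and a monic cubic with no rational root is irreducible), g is also irreducible (irreducibility is preserved under the substitution x → x + 21). Hence m_α(x) = x^3 + 63x^2 + 1323x + 8652.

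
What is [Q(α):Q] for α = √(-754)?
[Q(α):Q] = 2

[Q(α):Q] equals the degree of the minimal polynomial of α. Here α^2 = -754 and x^2 + 754 is irreducible (d = -754 is squarefree, ≠ 1, hence not a square), so deg(m_α) = 2. Thus [Q(α):Q] = 2.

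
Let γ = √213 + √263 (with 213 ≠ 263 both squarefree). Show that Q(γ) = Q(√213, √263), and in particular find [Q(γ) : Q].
[Q(γ) : Q] = 4 (equivalently, Q(γ) = Q(√213, √263))

Obviously Q(γ) ⊆ Q(√213, √263), and [Q(√213, √263):Q] = 4 (since 213, 263 are distinct squarefree integers > 1 with 56019 not a perfect square). To show equality we compute the minimal polynomial of γ. From γ = √213 + √263: γ^2 = 213 + 2√(56019) + 263 = 476 + 2√(56019), so γ^2 - 476 = 2√(56019); squaring, (γ^2 - 476)^2 = 4·56019, i.e. γ^4 - 952γ^2 + 226576 - 224076 = 0, i.e. γ^4 - 952γ^2 + 2500 = 0. So γ is a root of x^4 - 952x^2 + 2500. This polynomial is irreducible over Q: it has no rational root (each ±√213 ± √263 is irrational), and any factorization into two quadratics over Q would force √(56019) ∈ Q (pairing opposite roots) or √213, √263 ∈ Q (other pairings), all impossible. Hence [Q(γ):Q] = 4 = [Q(√213, √263):Q], so Q(γ) = Q(√213, √263).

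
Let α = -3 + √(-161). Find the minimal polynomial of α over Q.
m_α(x) = x^2 + 6x + 170

From α + 3 = √(-161), squaring gives (α + 3)^2 = -161, i.e. α^2 + 6α + 9 = -161, so α^2 + 6α + 170 = 0. The discriminant of x^2 + 6x + 170 is (6)^2 - 4·(170) = 36 - 680 = -644, and 4·(-161) is not a perfect square in Q since -161 is squarefree and ≠ 1. Hence x^2 + 6x + 170 is irreducible over Q and is the minimal polynomial of α.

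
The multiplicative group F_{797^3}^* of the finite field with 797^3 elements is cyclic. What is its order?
|F_{797^3}^*| = 506261572

F_{797^3} has 797^3 = 506261573 elements; its multiplicative group consists of all nonzero elements, so |F_{797^3}^*| = 506261573 - 1 = 506261572. (It is cyclic since any finite subgroup of the multiplicative group of a field is cyclic.)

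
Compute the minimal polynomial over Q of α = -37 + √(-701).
m_α(x) = x^2 + 74x + 2070

From α + 37 = √(-701), squaring gives (α + 37)^2 = -701, i.e. α^2 + 74α + 1369 = -701, so α^2 + 74α + 2070 = 0. The discriminant of x^2 + 74x + 2070 is (74)^2 - 4·(2070) = 5476 - 8280 = -2804, and 4·(-701) is not a perfect square in Q since -701 is squarefree and ≠ 1. Hence x^2 + 74x + 2070 is irreducible over Q and is the minimal polynomial of α.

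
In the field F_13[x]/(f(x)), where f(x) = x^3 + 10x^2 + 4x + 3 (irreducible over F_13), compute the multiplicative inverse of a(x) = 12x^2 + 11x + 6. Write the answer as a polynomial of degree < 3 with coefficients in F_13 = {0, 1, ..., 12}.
a(x)^(-1) ≡ 12x^2 + x (mod f(x))

Since f is irreducible over F_13, F_13[x]/(f) is a field and a(x) ≠ 0 has an inverse. Apply the extended Euclidean algorithm to f(x) and a(x) in F_13[x]: f(x) = (12x + 5)·a(x) + (7x + 12);  a(x) = (11x + 5)·(7x + 12) + (11). The last nonzero remainder is the constant 11 = gcd(f, a) in F_13. Back-substituting through the division chain expresses 11 = s(x)·a(x) + t(x)·f(x) with s(x) ≡ 2x^2 + 11x (mod f), so (2x^2 + 11x)·a(x) ≡ 11 (mod f). Multiplying by 11^(-1) ≡ 6 in F_13 gives a(x)^(-1) ≡ 6·(2x^2 + 11x) ≡ 12x^2 + x (mod f). Check: (12x^2 + 11x + 6)·(12x^2 + x) = x^4 + x^3 + 5x^2 + 6x ≡ 1 (mod x^3 + 10x^2 + 4x + 3).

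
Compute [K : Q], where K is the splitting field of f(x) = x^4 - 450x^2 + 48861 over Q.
[K : Q] = 4

Solving the quadratic in x^2: x^2 = (450 ± √(450^2 - 4·48861))/2 = (450 ± √7056)/2 = (450 ± 84)/2, giving x^2 = 267 or x^2 = 183. So f(x) = (x^2 - 267)(x^2 - 183) and the roots of f are ±√267, ±√183. Hence the splitting field is K = Q(√267, √183). Since 267 and 183 are distinct squarefree integers > 1, their product 48861 is not a perfect square, so √183 ∉ Q(√267). By the tower law [K:Q] = [Q(√267,√183):Q(√267)] · [Q(√267):Q] = 2 · 2 = 4.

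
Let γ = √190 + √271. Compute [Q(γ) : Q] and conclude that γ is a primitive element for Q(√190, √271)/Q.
[Q(γ) : Q] = 4 (equivalently, Q(γ) = Q(√190, √271))

Obviously Q(γ) ⊆ Q(√190, √271), and [Q(√190, √271):Q] = 4 (since 190, 271 are distinct squarefree integers > 1 with 51490 not a perfect square). To show equality we compute the minimal polynomial of γ. From γ = √190 + √271: γ^2 = 190 + 2√(51490) + 271 = 461 + 2√(51490), so γ^2 - 461 = 2√(51490); squaring, (γ^2 - 461)^2 = 4·51490, i.e. γ^4 - 922γ^2 + 212521 - 205960 = 0, i.e. γ^4 - 922γ^2 + 6561 = 0. So γ is a root of x^4 - 922x^2 + 6561. This polynomial is irreducible over Q: it has no rational root (each ±√190 ± √271 is irrational), and any factorization into two quadratics over Q would force √(51490) ∈ Q (pairing opposite roots) or √190, √271 ∈ Q (other pairings), all impossible. Hence [Q(γ):Q] = 4 = [Q(√190, √271):Q], so Q(γ) = Q(√190, √271).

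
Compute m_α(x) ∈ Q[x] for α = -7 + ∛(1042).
m_α(x) = x^3 + 21x^2 + 147x - 699

Set β = α + 7 = ∛(1042), so β^3 = 1042. Then (α + 7)^3 - 1042 = 0, i.e. α is a root of g(x) = (x + 7)^3 - 1042 = x^3 + 21x^2 + 147x - 699. Since g(x) = h(x + 7) where h(x) = x^3 - 1042, and h is irreducible over Q (because 1042 is not a perfect cube, so h has no rational root, and a monic cubic with no rational root is irreducible), g is also irreducible (irreducibility is preserved under the substitution x → x + 7). Hence m_α(x) = x^3 + 21x^2 + 147x - 699.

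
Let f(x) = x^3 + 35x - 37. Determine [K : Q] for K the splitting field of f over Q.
[K : Q] = 6

By the rational root test, any rational root of the monic integer polynomial f(x) = x^3 + 35x - 37 must be an integer dividing the constant term -37, i.e. one of ±{1, 37}. Evaluating: f(1) = -1, f(-1) = -73, f(37) = 51911, f(-37) = -51985; none is 0, so f has no rational root and is therefore irreducible over Q (a cubic with no linear factor over a field is irreducible). For an irreducible cubic, the Galois group is A_3 or S_3 according as the discriminant disc(f) = -4a^3 - 27b^2 = -4·(35)^3 - 27·(-37)^2 = -208463 is or is not a square in Q. Here disc(f) = -208463 is not a perfect square in Q, so the Galois group of f over Q is not contained in A_3 and must be all of S_3. The splitting field has degree |S_3| = 6 over Q, so [K : Q] = 6.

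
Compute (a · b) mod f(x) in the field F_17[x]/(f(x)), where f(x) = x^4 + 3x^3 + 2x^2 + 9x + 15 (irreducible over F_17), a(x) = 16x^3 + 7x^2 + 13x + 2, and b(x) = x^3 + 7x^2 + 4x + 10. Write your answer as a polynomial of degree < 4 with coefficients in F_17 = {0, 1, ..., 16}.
a · b ≡ 12x^3 + 5x^2 + 8x + 3 (mod f(x))

Multiply in F_17[x]: a(x)·b(x) = (16x^3 + 7x^2 + 13x + 2)·(x^3 + 7x^2 + 4x + 10) = 16x^6 + 7x^4 + 9x^3 + 2x + 3. This has degree ≥ 4, so divide by f(x) over F_17: 16x^6 + 7x^4 + 9x^3 + 2x + 3 = (16x^2 + 3x)·(x^4 + 3x^3 + 2x^2 + 9x + 15) + (12x^3 + 5x^2 + 8x + 3). Hence a·b ≡ 12x^3 + 5x^2 + 8x + 3 (mod f). (F_17[x]/(f) is a field with 17^4 = 83521 elements since f is irreducible of degree 4.)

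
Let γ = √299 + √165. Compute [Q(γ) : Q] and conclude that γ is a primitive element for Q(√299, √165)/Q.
[Q(γ) : Q] = 4 (equivalently, Q(γ) = Q(√299, √165))

Obviously Q(γ) ⊆ Q(√299, √165), and [Q(√299, √165):Q] = 4 (since 299, 165 are distinct squarefree integers > 1 with 49335 not a perfect square). To show equality we compute the minimal polynomial of γ. From γ = √299 + √165: γ^2 = 299 + 2√(49335) + 165 = 464 + 2√(49335), so γ^2 - 464 = 2√(49335); squaring, (γ^2 - 464)^2 = 4·49335, i.e. γ^4 - 928γ^2 + 215296 - 197340 = 0, i.e. γ^4 - 928γ^2 + 17956 = 0. So γ is a root of x^4 - 928x^2 + 17956. This polynomial is irreducible over Q: it has no rational root (each ±√299 ± √165 is irrational), and any factorization into two quadratics over Q would force √(49335) ∈ Q (pairing opposite roots) or √299, √165 ∈ Q (other pairings), all impossible. Hence [Q(γ):Q] = 4 = [Q(√299, √165):Q], so Q(γ) = Q(√299, √165).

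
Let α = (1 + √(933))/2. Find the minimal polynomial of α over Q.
m_α(x) = x^2 - x - 233

From 2α - 1 = √(933), squaring gives (2α - 1)^2 = 933, i.e. 4α^2 - 4α + 1 = 933, so α^2 - α + (1 - 933)/4 = 0. Since 933 ≡ 1 (mod 4), (1 - 933)/4 = -233 ∈ Z. The polynomial x^2 - x - 233 has discriminant 1 - 4·(-233) = 933, which is not a perfect square in Q (d = 933 is squarefree and ≠ 1), so x^2 - x - 233 is irreducible over Q. It is the minimal polynomial of α.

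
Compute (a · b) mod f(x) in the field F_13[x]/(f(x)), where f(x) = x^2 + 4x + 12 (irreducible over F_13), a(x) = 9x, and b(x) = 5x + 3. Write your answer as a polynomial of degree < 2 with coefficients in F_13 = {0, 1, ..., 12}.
a · b ≡ 3x + 6 (mod f(x))

Multiply in F_13[x]: a(x)·b(x) = (9x)·(5x + 3) = 6x^2 + x. This has degree ≥ 2, so divide by f(x) over F_13: 6x^2 + x = (6)·(x^2 + 4x + 12) + (3x + 6). Hence a·b ≡ 3x + 6 (mod f). (F_13[x]/(f) is a field with 13^2 = 169 elements since f is irreducible of degree 2.)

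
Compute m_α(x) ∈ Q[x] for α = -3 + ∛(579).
m_α(x) = x^3 + 9x^2 + 27x - 552

Set β = α + 3 = ∛(579), so β^3 = 579. Then (α + 3)^3 - 579 = 0, i.e. α is a root of g(x) = (x + 3)^3 - 579 = x^3 + 9x^2 + 27x - 552. Since g(x) = h(x + 3) where h(x) = x^3 - 579, and h is irreducible over Q (because 579 is not a perfect cube, so h has no rational root, and a monic cubic with no rational root is irreducible), g is also irreducible (irreducibility is preserved under the substitution x → x + 3). Hence m_α(x) = x^3 + 9x^2 + 27x - 552.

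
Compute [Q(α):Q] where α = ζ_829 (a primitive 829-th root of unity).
[Q(α):Q] = 828

The minimal polynomial of ζ_829 over Q is the 829-th cyclotomic polynomial Φ_829(x), which is irreducible over Q and has degree φ(829) = 828. Hence [Q(α):Q] = φ(829) = 828.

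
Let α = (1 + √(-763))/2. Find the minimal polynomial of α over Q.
m_α(x) = x^2 - x + 191

From 2α - 1 = √(-763), squaring gives (2α - 1)^2 = -763, i.e. 4α^2 - 4α + 1 = -763, so α^2 - α + (1 + 763)/4 = 0. Since -763 ≡ 1 (mod 4), (1 + 763)/4 = 191 ∈ Z. The polynomial x^2 - x + 191 has discriminant 1 - 4·(191) = -763, which is not a perfect square in Q (d = -763 is squarefree and ≠ 1), so x^2 - x + 191 is irreducible over Q. It is the minimal polynomial of α.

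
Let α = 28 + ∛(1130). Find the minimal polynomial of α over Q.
m_α(x) = x^3 - 84x^2 + 2352x - 23082

Set β = α - 28 = ∛(1130), so β^3 = 1130. Then (α - 28)^3 - 1130 = 0, i.e. α is a root of g(x) = (x - 28)^3 - 1130 = x^3 - 84x^2 + 2352x - 23082. Since g(x) = h(x - 28) where h(x) = x^3 - 1130, and h is irreducible over Q (because 1130 is not a perfect cube, so h has no rational root, and a monic cubic with no rational root is irreducible), g is also irreducible (irreducibility is preserved under the substitution x → x - 28). Hence m_α(x) = x^3 - 84x^2 + 2352x - 23082.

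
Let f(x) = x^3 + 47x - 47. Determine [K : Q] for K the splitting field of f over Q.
[K : Q] = 6

By the rational root test, any rational root of the monic integer polynomial f(x) = x^3 + 47x - 47 must be an integer dividing the constant term -47, i.e. one of ±{1, 47}. Evaluating: f(1) = 1, f(-1) = -95, f(47) = 105985, f(-47) = -106079; none is 0, so f has no rational root and is therefore irreducible over Q (a cubic with no linear factor over a field is irreducible). For an irreducible cubic, the Galois group is A_3 or S_3 according as the discriminant disc(f) = -4a^3 - 27b^2 = -4·(47)^3 - 27·(-47)^2 = -474935 is or is not a square in Q. Here disc(f) = -474935 is not a perfect square in Q, so the Galois group of f over Q is not contained in A_3 and must be all of S_3. The splitting field has degree |S_3| = 6 over Q, so [K : Q] = 6.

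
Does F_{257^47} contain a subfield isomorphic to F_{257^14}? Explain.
No: F_{257^14} is not a subfield of F_{257^47}

F_{p^m} embeds in F_{p^n} iff m | n. Here 14 ∤ 47 (since 47 = 3·14 + 5 with remainder 5 ≠ 0), so F_{257^14} is not a subfield of F_{257^47}. Equivalently: if it were, the tower law would give 14 = [F_{257^14}:F_257] dividing [F_{257^47}:F_257] = 47, contradiction.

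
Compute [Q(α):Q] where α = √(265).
[Q(α):Q] = 2

[Q(α):Q] equals the degree of the minimal polynomial of α. Here α^2 = 265 and x^2 - 265 is irreducible (d = 265 is squarefree, ≠ 1, hence not a square), so deg(m_α) = 2. Thus [Q(α):Q] = 2.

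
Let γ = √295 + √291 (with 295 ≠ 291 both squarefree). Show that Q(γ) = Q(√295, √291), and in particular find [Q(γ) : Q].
[Q(γ) : Q] = 4 (equivalently, Q(γ) = Q(√295, √291))

Obviously Q(γ) ⊆ Q(√295, √291), and [Q(√295, √291):Q] = 4 (since 295, 291 are distinct squarefree integers > 1 with 85845 not a perfect square). To show equality we compute the minimal polynomial of γ. From γ = √295 + √291: γ^2 = 295 + 2√(85845) + 291 = 586 + 2√(85845), so γ^2 - 586 = 2√(85845); squaring, (γ^2 - 586)^2 = 4·85845, i.e. γ^4 - 1172γ^2 + 343396 - 343380 = 0, i.e. γ^4 - 1172γ^2 + 16 = 0. So γ is a root of x^4 - 1172x^2 + 16. This polynomial is irreducible over Q: it has no rational root (each ±√295 ± √291 is irrational), and any factorization into two quadratics over Q would force √(85845) ∈ Q (pairing opposite roots) or √295, √291 ∈ Q (other pairings), all impossible. Hence [Q(γ):Q] = 4 = [Q(√295, √291):Q], so Q(γ) = Q(√295, √291).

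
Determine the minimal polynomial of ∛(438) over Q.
m_α(x) = x^3 - 438

α satisfies α^3 = 438, so x^3 - 438 annihilates α. By the rational root test, a rational root p/q (in lowest terms) of x^3 - 438 would satisfy p^3 = 438 q^3, forcing q = 1 and p^3 = 438; but 438 is not a perfect cube, contradiction. A monic cubic over Q with no rational root is irreducible (any nontrivial factorization would include a linear factor). Hence x^3 - 438 is the minimal polynomial of α, and in particular [Q(α):Q] = 3.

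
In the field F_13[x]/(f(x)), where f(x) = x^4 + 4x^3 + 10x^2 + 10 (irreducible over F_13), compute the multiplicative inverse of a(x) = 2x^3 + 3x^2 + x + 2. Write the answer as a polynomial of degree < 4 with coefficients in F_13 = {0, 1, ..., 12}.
a(x)^(-1) ≡ 6x^3 + x^2 + 6x + 7 (mod f(x))

Since f is irreducible over F_13, F_13[x]/(f) is a field and a(x) ≠ 0 has an inverse. Apply the extended Euclidean algorithm to f(x) and a(x) in F_13[x]: f(x) = (7x + 11)·a(x) + (9x^2 + x + 1);  a(x) = (6x + 4)·(9x^2 + x + 1) + (4x + 11);  (9x^2 + x + 1) = (12x + 3)·(4x + 11) + (7). The last nonzero remainder is the constant 7 = gcd(f, a) in F_13. Back-substituting through the division chain expresses 7 = s(x)·a(x) + t(x)·f(x) with s(x) ≡ 3x^3 + 7x^2 + 3x + 10 (mod f), so (3x^3 + 7x^2 + 3x + 10)·a(x) ≡ 7 (mod f). Multiplying by 7^(-1) ≡ 2 in F_13 gives a(x)^(-1) ≡ 2·(3x^3 + 7x^2 + 3x + 10) ≡ 6x^3 + x^2 + 6x + 7 (mod f). Check: (2x^3 + 3x^2 + x + 2)·(6x^3 + x^2 + 6x + 7) = 12x^6 + 7x^5 + 8x^4 + 6x^3 + 3x^2 + 6x + 1 ≡ 1 (mod x^4 + 4x^3 + 10x^2 + 10).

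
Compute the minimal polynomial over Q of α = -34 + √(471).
m_α(x) = x^2 + 68x + 685

From α + 34 = √(471), squaring gives (α + 34)^2 = 471, i.e. α^2 + 68α + 1156 = 471, so α^2 + 68α + 685 = 0. The discriminant of x^2 + 68x + 685 is (68)^2 - 4·(685) = 4624 - 2740 = 1884, and 4·(471) is not a perfect square in Q since 471 is squarefree and ≠ 1. Hence x^2 + 68x + 685 is irreducible over Q and is the minimal polynomial of α.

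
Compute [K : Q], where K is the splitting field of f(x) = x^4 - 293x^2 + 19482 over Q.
[K : Q] = 4

Solving the quadratic in x^2: x^2 = (293 ± √(293^2 - 4·19482))/2 = (293 ± √7921)/2 = (293 ± 89)/2, giving x^2 = 102 or x^2 = 191. So f(x) = (x^2 - 102)(x^2 - 191) and the roots of f are ±√102, ±√191. Hence the splitting field is K = Q(√102, √191). Since 102 and 191 are distinct squarefree integers > 1, their product 19482 is not a perfect square, so √191 ∉ Q(√102). By the tower law [K:Q] = [Q(√102,√191):Q(√102)] · [Q(√102):Q] = 2 · 2 = 4.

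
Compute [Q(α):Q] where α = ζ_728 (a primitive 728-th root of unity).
[Q(α):Q] = 288

The minimal polynomial of ζ_728 over Q is the 728-th cyclotomic polynomial Φ_728(x), which is irreducible over Q and has degree φ(728) = 288. Hence [Q(α):Q] = φ(728) = 288.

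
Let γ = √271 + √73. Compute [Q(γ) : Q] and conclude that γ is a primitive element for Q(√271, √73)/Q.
[Q(γ) : Q] = 4 (equivalently, Q(γ) = Q(√271, √73))

Obviously Q(γ) ⊆ Q(√271, √73), and [Q(√271, √73):Q] = 4 (since 271, 73 are distinct squarefree integers > 1 with 19783 not a perfect square). To show equality we compute the minimal polynomial of γ. From γ = √271 + √73: γ^2 = 271 + 2√(19783) + 73 = 344 + 2√(19783), so γ^2 - 344 = 2√(19783); squaring, (γ^2 - 344)^2 = 4·19783, i.e. γ^4 - 688γ^2 + 118336 - 79132 = 0, i.e. γ^4 - 688γ^2 + 39204 = 0. So γ is a root of x^4 - 688x^2 + 39204. This polynomial is irreducible over Q: it has no rational root (each ±√271 ± √73 is irrational), and any factorization into two quadratics over Q would force √(19783) ∈ Q (pairing opposite roots) or √271, √73 ∈ Q (other pairings), all impossible. Hence [Q(γ):Q] = 4 = [Q(√271, √73):Q], so Q(γ) = Q(√271, √73).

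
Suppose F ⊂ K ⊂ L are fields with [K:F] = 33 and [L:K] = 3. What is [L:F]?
[L:F] = 99

The tower law says that for any tower of field extensions F ⊂ K ⊂ L with finite degrees, [L:F] = [L:K] · [K:F]. Here this gives [L:F] = 3 · 33 = 99.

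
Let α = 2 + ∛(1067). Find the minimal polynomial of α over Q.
m_α(x) = x^3 - 6x^2 + 12x - 1075

Set β = α - 2 = ∛(1067), so β^3 = 1067. Then (α - 2)^3 - 1067 = 0, i.e. α is a root of g(x) = (x - 2)^3 - 1067 = x^3 - 6x^2 + 12x - 1075. Since g(x) = h(x - 2) where h(x) = x^3 - 1067, and h is irreducible over Q (because 1067 is not a perfect cube, so h has no rational root, and a monic cubic with no rational root is irreducible), g is also irreducible (irreducibility is preserved under the substitution x → x - 2). Hence m_α(x) = x^3 - 6x^2 + 12x - 1075.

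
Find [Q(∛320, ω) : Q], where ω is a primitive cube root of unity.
[Q(∛320, ω) : Q] = 6

[Q(∛320):Q] = 3 (min poly x^3 - 320, irreducible since 320 is not a perfect cube). [Q(ω):Q] = 2 (min poly x^2 + x + 1). Since Q(∛320) ⊂ R and ω ∉ R, we have ω ∉ Q(∛320), so x^2 + x + 1 remains irreducible over Q(∛320) and [Q(∛320, ω) : Q(∛320)] = 2. By the tower law, [Q(∛320, ω) : Q] = 3 · 2 = 6. (In fact Q(∛320, ω) is the splitting field of x^3 - 320 over Q.)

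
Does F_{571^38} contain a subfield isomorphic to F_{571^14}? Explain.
No: F_{571^14} is not a subfield of F_{571^38}

F_{p^m} embeds in F_{p^n} iff m | n. Here 14 ∤ 38 (since 38 = 2·14 + 10 with remainder 10 ≠ 0), so F_{571^14} is not a subfield of F_{571^38}. Equivalently: if it were, the tower law would give 14 = [F_{571^14}:F_571] dividing [F_{571^38}:F_571] = 38, contradiction.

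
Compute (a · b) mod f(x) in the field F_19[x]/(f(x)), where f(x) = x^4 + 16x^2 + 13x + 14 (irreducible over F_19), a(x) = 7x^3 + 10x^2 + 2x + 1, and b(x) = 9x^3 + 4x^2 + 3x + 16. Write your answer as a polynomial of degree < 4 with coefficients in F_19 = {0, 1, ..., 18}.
a · b ≡ 17x^3 + 2x^2 + 10x + 7 (mod f(x))

Multiply in F_19[x]: a(x)·b(x) = (7x^3 + 10x^2 + 2x + 1)·(9x^3 + 4x^2 + 3x + 16) = 6x^6 + 4x^5 + 3x^4 + 7x^3 + 18x^2 + 16x + 16. This has degree ≥ 4, so divide by f(x) over F_19: 6x^6 + 4x^5 + 3x^4 + 7x^3 + 18x^2 + 16x + 16 = (6x^2 + 4x + 2)·(x^4 + 16x^2 + 13x + 14) + (17x^3 + 2x^2 + 10x + 7). Hence a·b ≡ 17x^3 + 2x^2 + 10x + 7 (mod f). (F_19[x]/(f) is a field with 19^4 = 130321 elements since f is irreducible of degree 4.)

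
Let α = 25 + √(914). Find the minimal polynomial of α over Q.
m_α(x) = x^2 - 50x - 289

From α - 25 = √(914), squaring gives (α - 25)^2 = 914, i.e. α^2 - 50α + 625 = 914, so α^2 - 50α - 289 = 0. The discriminant of x^2 - 50x - 289 is (-50)^2 - 4·(-289) = 2500 + 1156 = 3656, and 4·(914) is not a perfect square in Q since 914 is squarefree and ≠ 1. Hence x^2 - 50x - 289 is irreducible over Q and is the minimal polynomial of α.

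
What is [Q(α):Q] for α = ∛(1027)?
[Q(α):Q] = 3

The minimal polynomial of α is x^3 - 1027, irreducible over Q since 1027 is not a perfect cube (so x^3 - 1027 has no rational root). Hence [Q(α):Q] = deg(m_α) = 3.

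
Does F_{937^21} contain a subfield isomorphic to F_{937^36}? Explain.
No: F_{937^36} is not a subfield of F_{937^21}

F_{p^m} embeds in F_{p^n} iff m | n. Here 36 ∤ 21 (since 21 = 0·36 + 21 with remainder 21 ≠ 0), so F_{937^36} is not a subfield of F_{937^21}. Equivalently: if it were, the tower law would give 36 = [F_{937^36}:F_937] dividing [F_{937^21}:F_937] = 21, contradiction.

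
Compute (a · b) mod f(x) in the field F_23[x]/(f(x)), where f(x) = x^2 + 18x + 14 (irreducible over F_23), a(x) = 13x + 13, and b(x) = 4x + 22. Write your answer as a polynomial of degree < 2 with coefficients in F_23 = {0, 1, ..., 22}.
a · b ≡ 18 (mod f(x))

Multiply in F_23[x]: a(x)·b(x) = (13x + 13)·(4x + 22) = 6x^2 + 16x + 10. This has degree ≥ 2, so divide by f(x) over F_23: 6x^2 + 16x + 10 = (6)·(x^2 + 18x + 14) + (18). Hence a·b ≡ 18 (mod f). (F_23[x]/(f) is a field with 23^2 = 529 elements since f is irreducible of degree 2.)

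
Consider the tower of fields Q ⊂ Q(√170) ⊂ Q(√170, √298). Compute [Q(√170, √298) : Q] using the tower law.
[Q(√170, √298) : Q] = 4

[Q(√170):Q] = 2 (min poly x^2 - 170, irreducible since 170 is squarefree > 1). For the top step, suppose √298 ∈ Q(√170), say √298 = c + d√170 with c, d ∈ Q. Squaring: 298 = c^2 + 170d^2 + 2cd√170. Since √170 ∉ Q this forces 2cd = 0. If d = 0 then √298 = c ∈ Q, contradicting 298 squarefree > 1. If c = 0 then 298 = 170d^2, so 170·298 = (170d)^2 is a perfect square in Q — but 170·298 = 50660 is not a perfect square (since 170 and 298 are distinct squarefree integers). Contradiction. Hence √298 ∉ Q(√170), so x^2 - 298 stays irreducible over Q(√170) and [Q(√170, √298) : Q(√170)] = 2. By the tower law, [Q(√170, √298) : Q] = 2 · 2 = 4.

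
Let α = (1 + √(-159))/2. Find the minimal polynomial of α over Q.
m_α(x) = x^2 - x + 40

From 2α - 1 = √(-159), squaring gives (2α - 1)^2 = -159, i.e. 4α^2 - 4α + 1 = -159, so α^2 - α + (1 + 159)/4 = 0. Since -159 ≡ 1 (mod 4), (1 + 159)/4 = 40 ∈ Z. The polynomial x^2 - x + 40 has discriminant 1 - 4·(40) = -159, which is not a perfect square in Q (d = -159 is squarefree and ≠ 1), so x^2 - x + 40 is irreducible over Q. It is the minimal polynomial of α.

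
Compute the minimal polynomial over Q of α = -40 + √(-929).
m_α(x) = x^2 + 80x + 2529

From α + 40 = √(-929), squaring gives (α + 40)^2 = -929, i.e. α^2 + 80α + 1600 = -929, so α^2 + 80α + 2529 = 0. The discriminant of x^2 + 80x + 2529 is (80)^2 - 4·(2529) = 6400 - 10116 = -3716, and 4·(-929) is not a perfect square in Q since -929 is squarefree and ≠ 1. Hence x^2 + 80x + 2529 is irreducible over Q and is the minimal polynomial of α.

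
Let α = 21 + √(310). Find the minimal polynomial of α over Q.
m_α(x) = x^2 - 42x + 131

From α - 21 = √(310), squaring gives (α - 21)^2 = 310, i.e. α^2 - 42α + 441 = 310, so α^2 - 42α + 131 = 0. The discriminant of x^2 - 42x + 131 is (-42)^2 - 4·(131) = 1764 - 524 = 1240, and 4·(310) is not a perfect square in Q since 310 is squarefree and ≠ 1. Hence x^2 - 42x + 131 is irreducible over Q and is the minimal polynomial of α.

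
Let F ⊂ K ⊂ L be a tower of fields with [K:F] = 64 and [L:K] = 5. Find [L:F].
[L:F] = 320

The tower law says that for any tower of field extensions F ⊂ K ⊂ L with finite degrees, [L:F] = [L:K] · [K:F]. Here this gives [L:F] = 5 · 64 = 320.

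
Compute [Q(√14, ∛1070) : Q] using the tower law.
[Q(√14, ∛1070) : Q] = 6

Let L = Q(√14, ∛1070). Since Q(√14) ⊂ L and [Q(√14):Q] = 2, the tower law gives 2 | [L:Q]. Likewise Q(∛1070) ⊂ L with [Q(∛1070):Q] = 3 (because 1070 is not a perfect cube), so 3 | [L:Q]. As gcd(2,3) = 1, [L:Q] is divisible by 6. Conversely L is generated over Q by √14 and ∛1070, so [L:Q] ≤ 2·3 = 6. Therefore [Q(√14, ∛1070) : Q] = 6.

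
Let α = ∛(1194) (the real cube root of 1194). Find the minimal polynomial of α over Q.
m_α(x) = x^3 - 1194

α satisfies α^3 = 1194, so x^3 - 1194 annihilates α. By the rational root test, a rational root p/q (in lowest terms) of x^3 - 1194 would satisfy p^3 = 1194 q^3, forcing q = 1 and p^3 = 1194; but 1194 is not a perfect cube, contradiction. A monic cubic over Q with no rational root is irreducible (any nontrivial factorization would include a linear factor). Hence x^3 - 1194 is the minimal polynomial of α, and in particular [Q(α):Q] = 3.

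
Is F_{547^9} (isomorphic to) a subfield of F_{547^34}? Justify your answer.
No: F_{547^9} is not a subfield of F_{547^34}

F_{p^m} embeds in F_{p^n} iff m | n. Here 9 ∤ 34 (since 34 = 3·9 + 7 with remainder 7 ≠ 0), so F_{547^9} is not a subfield of F_{547^34}. Equivalently: if it were, the tower law would give 9 = [F_{547^9}:F_547] dividing [F_{547^34}:F_547] = 34, contradiction.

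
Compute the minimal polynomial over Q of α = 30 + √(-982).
m_α(x) = x^2 - 60x + 1882

From α - 30 = √(-982), squaring gives (α - 30)^2 = -982, i.e. α^2 - 60α + 900 = -982, so α^2 - 60α + 1882 = 0. The discriminant of x^2 - 60x + 1882 is (-60)^2 - 4·(1882) = 3600 - 7528 = -3928, and 4·(-982) is not a perfect square in Q since -982 is squarefree and ≠ 1. Hence x^2 - 60x + 1882 is irreducible over Q and is the minimal polynomial of α.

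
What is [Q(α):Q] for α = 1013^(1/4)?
[Q(α):Q] = 4

α is a root of x^4 - 1013. By Eisenstein's criterion at the prime p = 1013 (which divides the constant term 1013 but p^2 = 1026169 does not, since 1013 is squarefree), x^4 - 1013 is irreducible over Q. Hence [Q(α):Q] = 4.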